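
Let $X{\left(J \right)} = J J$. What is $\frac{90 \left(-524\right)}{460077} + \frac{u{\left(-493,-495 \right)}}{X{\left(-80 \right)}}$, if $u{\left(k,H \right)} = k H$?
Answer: $\frac{7464871113}{196299520} \approx 38.028$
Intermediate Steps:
$u{\left(k,H \right)} = H k$
$X{\left(J \right)} = J^{2}$
$\frac{90 \left(-524\right)}{460077} + \frac{u{\left(-493,-495 \right)}}{X{\left(-80 \right)}} = \frac{90 \left(-524\right)}{460077} + \frac{\left(-495\right) \left(-493\right)}{\left(-80\right)^{2}} = \left(-47160\right) \frac{1}{460077} + \frac{244035}{6400} = - \frac{15720}{153359} + 244035 \cdot \frac{1}{6400} = - \frac{15720}{153359} + \frac{48807}{1280} = \frac{7464871113}{196299520}$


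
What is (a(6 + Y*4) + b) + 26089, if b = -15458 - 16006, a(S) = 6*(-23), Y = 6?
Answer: -5513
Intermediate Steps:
a(S) = -138
b = -31464
(a(6 + Y*4) + b) + 26089 = (-138 - 31464) + 26089 = -31602 + 26089 = -5513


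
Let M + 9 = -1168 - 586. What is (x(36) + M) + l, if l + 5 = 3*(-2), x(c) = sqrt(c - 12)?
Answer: -1774 + 2*sqrt(6) ≈ -1769.1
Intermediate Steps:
x(c) = sqrt(-12 + c)
l = -11 (l = -5 + 3*(-2) = -5 - 6 = -11)
M = -1763 (M = -9 + (-1168 - 586) = -9 - 1754 = -1763)
(x(36) + M) + l = (sqrt(-12 + 36) - 1763) - 11 = (sqrt(24) - 1763) - 11 = (2*sqrt(6) - 1763) - 11 = (-1763 + 2*sqrt(6)) - 11 = -1774 + 2*sqrt(6)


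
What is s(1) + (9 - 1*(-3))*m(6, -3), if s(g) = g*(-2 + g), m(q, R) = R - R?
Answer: -1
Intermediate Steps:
m(q, R) = 0
s(1) + (9 - 1*(-3))*m(6, -3) = 1*(-2 + 1) + (9 - 1*(-3))*0 = 1*(-1) + (9 + 3)*0 = -1 + 12*0 = -1 + 0 = -1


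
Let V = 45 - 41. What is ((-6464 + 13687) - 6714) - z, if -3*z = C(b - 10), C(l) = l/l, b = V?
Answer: 1528/3 ≈ 509.33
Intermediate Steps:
V = 4
b = 4
C(l) = 1
z = -⅓ (z = -⅓*1 = -⅓ ≈ -0.33333)
((-6464 + 13687) - 6714) - z = ((-6464 + 13687) - 6714) - 1*(-⅓) = (7223 - 6714) + ⅓ = 509 + ⅓ = 1528/3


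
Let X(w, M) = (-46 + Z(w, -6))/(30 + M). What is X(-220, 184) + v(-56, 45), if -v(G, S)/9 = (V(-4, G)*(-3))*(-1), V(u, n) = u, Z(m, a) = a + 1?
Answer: 23061/214 ≈ 107.76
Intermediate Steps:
Z(m, a) = 1 + a
X(w, M) = -51/(30 + M) (X(w, M) = (-46 + (1 - 6))/(30 + M) = (-46 - 5)/(30 + M) = -51/(30 + M))
v(G, S) = 108 (v(G, S) = -9*(-4*(-3))*(-1) = -108*(-1) = -9*(-12) = 108)
X(-220, 184) + v(-56, 45) = -51/(30 + 184) + 108 = -51/214 + 108 = 23061/214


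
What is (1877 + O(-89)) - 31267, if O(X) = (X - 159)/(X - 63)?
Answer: -558379/19 ≈ -29388.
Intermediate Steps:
O(X) = (-159 + X)/(-63 + X)
(1877 + O(-89)) - 31267 = (1877 + (-159 - 89)/(-63 - 89)) - 31267 = (1877 - 248/(-152)) - 31267 = (1877 - 1/152*(-248)) - 31267 = (1877 + 31/19) - 31267 = 35694/19 - 31267 = -558379/19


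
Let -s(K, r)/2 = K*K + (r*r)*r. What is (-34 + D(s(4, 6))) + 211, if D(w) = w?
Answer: -287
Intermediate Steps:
s(K, r) = -2*K² - 2*r³ (s(K, r) = -2*(K*K + (r*r)*r) = -2*(K² + r²*r) = -2*(K² + r³) = -2*K² - 2*r³)
(-34 + D(s(4, 6))) + 211 = (-34 + (-2*4² - 2*6³)) + 211 = (-34 + (-2*16 - 2*216)) + 211 = (-34 + (-32 - 432)) + 211 = (-34 - 464) + 211 = -498 + 211 = -287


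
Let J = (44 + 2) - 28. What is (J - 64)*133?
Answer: -6118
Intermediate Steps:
J = 18 (J = 46 - 28 = 18)
(J - 64)*133 = (18 - 64)*133 = -46*133 = -6118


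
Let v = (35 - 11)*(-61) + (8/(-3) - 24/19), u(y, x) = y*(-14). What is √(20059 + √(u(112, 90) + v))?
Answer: √(65171691 + 114*I*√2465934)/57 ≈ 141.63 + 0.19452*I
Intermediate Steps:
u(y, x) = -14*y
v = -83672/57 (v = 24*(-61) + (8*(-⅓) - 24*1/19) = -1464 + (-8/3 - 24/19) = -1464 - 224/57 = -83672/57 ≈ -1467.9)
√(20059 + √(u(112, 90) + v)) = √(20059 + √(-14*112 - 83672/57)) = √(20059 + √(-1568 - 83672/57)) = √(20059 + √(-173048/57)) = √(20059 + 2*I*√2465934/57)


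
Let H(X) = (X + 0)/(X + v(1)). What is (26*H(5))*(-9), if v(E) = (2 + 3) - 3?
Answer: -1170/7 ≈ -167.14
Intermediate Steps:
v(E) = 2 (v(E) = 5 - 3 = 2)
H(X) = X/(2 + X) (H(X) = (X + 0)/(X + 2) = X/(2 + X))
(26*H(5))*(-9) = (26*(5/(2 + 5)))*(-9) = (26*(5/7))*(-9) = (130/7)*(-9) = -1170/7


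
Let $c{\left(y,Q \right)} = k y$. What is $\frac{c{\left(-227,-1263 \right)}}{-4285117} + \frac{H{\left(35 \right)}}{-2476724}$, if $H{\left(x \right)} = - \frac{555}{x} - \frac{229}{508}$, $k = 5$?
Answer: $\frac{10244704887387}{37740013327013648} \approx 0.00027145$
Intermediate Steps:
$c{\left(y,Q \right)} = 5 y$
$H{\left(x \right)} = - \frac{229}{508} - \frac{555}{x}$ ($H{\left(x \right)} = - \frac{555}{x} - \frac{229}{508} = - \frac{229}{508} - \frac{555}{x}$)
$\frac{c{\left(-227,-1263 \right)}}{-4285117} + \frac{H{\left(35 \right)}}{-2476724} = \frac{5 \left(-227\right)}{-4285117} + \frac{- \frac{229}{508} - \frac{555}{35}}{-2476724} = \left(-1135\right) \left(- \frac{1}{4285117}\right) + \left(- \frac{229}{508} - \frac{111}{7}\right) \left(- \frac{1}{2476724}\right) = \frac{1135}{4285117} + \left(- \frac{229}{508} - \frac{111}{7}\right) \left(- \frac{1}{2476724}\right) = \frac{1135}{4285117} - - \frac{57991}{8807230544} = \frac{1135}{4285117} + \frac{57991}{8807230544} = \frac{10244704887387}{37740013327013648}$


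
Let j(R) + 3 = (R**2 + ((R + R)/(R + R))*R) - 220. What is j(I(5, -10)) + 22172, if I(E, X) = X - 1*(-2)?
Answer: 22005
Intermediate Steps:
I(E, X) = 2 + X (I(E, X) = X + 2 = 2 + X)
j(R) = -223 + R + R**2 (j(R) = -3 + ((R**2 + ((R + R)/(R + R))*R) - 220) = -3 + ((R**2 + ((2*R)/((2*R)))*R) - 220) = -3 + ((R**2 + ((2*R)*(1/(2*R)))*R) - 220) = -3 + ((R**2 + 1*R) - 220) = -3 + ((R**2 + R) - 220) = -3 + ((R + R**2) - 220) = -3 + (-220 + R + R**2) = -223 + R + R**2)
j(I(5, -10)) + 22172 = (-223 + (2 - 10) + (2 - 10)**2) + 22172 = (-223 - 8 + (-8)**2) + 22172 = (-223 - 8 + 64) + 22172 = -167 + 22172 = 22005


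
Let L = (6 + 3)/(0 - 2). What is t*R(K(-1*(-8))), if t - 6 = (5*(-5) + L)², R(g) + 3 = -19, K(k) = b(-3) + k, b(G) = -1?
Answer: -38555/2 ≈ -19278.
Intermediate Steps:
K(k) = -1 + k
L = -9/2 (L = 9/(-2) = 9*(-½) = -9/2 ≈ -4.5000)
R(g) = -22 (R(g) = -3 - 19 = -22)
t = 3505/4 (t = 6 + (5*(-5) - 9/2)² = 6 + (-25 - 9/2)² = 6 + (-59/2)² = 6 + 3481/4 = 3505/4 ≈ 876.25)
t*R(K(-1*(-8))) = (3505/4)*(-22) = -38555/2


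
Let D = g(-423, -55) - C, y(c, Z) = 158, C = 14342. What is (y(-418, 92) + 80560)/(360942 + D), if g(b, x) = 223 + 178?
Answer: 26906/115667 ≈ 0.23262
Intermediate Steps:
g(b, x) = 401
D = -13941 (D = 401 - 1*14342 = 401 - 14342 = -13941)
(y(-418, 92) + 80560)/(360942 + D) = (158 + 80560)/(360942 - 13941) = 80718/347001 = 80718*(1/347001) = 26906/115667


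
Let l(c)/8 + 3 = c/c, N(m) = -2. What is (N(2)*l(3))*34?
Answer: 1088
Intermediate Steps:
l(c) = -16 (l(c) = -24 + 8*(c/c) = -24 + 8*1 = -24 + 8 = -16)
(N(2)*l(3))*34 = -2*(-16)*34 = 32*34 = 1088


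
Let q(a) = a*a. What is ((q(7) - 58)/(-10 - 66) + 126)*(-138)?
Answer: -661365/38 ≈ -17404.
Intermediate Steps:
q(a) = a**2
((q(7) - 58)/(-10 - 66) + 126)*(-138) = ((7**2 - 58)/(-10 - 66) + 126)*(-138) = ((49 - 58)/(-76) + 126)*(-138) = (-9*(-1/76) + 126)*(-138) = (9/76 + 126)*(-138) = (9585/76)*(-138) = -661365/38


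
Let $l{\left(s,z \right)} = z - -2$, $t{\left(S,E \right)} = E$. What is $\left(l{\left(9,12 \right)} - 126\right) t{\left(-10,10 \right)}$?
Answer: $-1120$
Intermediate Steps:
$l{\left(s,z \right)} = 2 + z$ ($l{\left(s,z \right)} = z + 2 = 2 + z$)
$\left(l{\left(9,12 \right)} - 126\right) t{\left(-10,10 \right)} = \left(\left(2 + 12\right) - 126\right) 10 = \left(14 - 126\right) 10 = \left(-112\right) 10 = -1120$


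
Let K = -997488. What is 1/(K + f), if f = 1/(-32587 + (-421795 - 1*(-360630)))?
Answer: -93752/93516494977 ≈ -1.0025e-6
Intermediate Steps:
f = -1/93752 (f = 1/(-32587 + (-421795 + 360630)) = 1/(-32587 - 61165) = 1/(-93752) = -1/93752 ≈ -1.0666e-5)
1/(K + f) = 1/(-997488 - 1/93752) = 1/(-93516494977/93752) = -93752/93516494977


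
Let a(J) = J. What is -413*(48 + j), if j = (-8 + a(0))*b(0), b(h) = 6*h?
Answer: -19824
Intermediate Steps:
j = 0 (j = (-8 + 0)*(6*0) = -8*0 = 0)
-413*(48 + j) = -413*(48 + 0) = -413*48 = -19824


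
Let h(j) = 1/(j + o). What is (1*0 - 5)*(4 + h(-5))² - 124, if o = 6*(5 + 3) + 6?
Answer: -491769/2401 ≈ -204.82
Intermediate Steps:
o = 54 (o = 6*8 + 6 = 48 + 6 = 54)
h(j) = 1/(54 + j) (h(j) = 1/(j + 54) = 1/(54 + j))
(1*0 - 5)*(4 + h(-5))² - 124 = (1*0 - 5)*(4 + 1/(54 - 5))² - 124 = (0 - 5)*(4 + 1/49)² - 124 = -5*(4 + 1/49)² - 124 = -5*(197/49)² - 124 = -5*38809/2401 - 124 = -194045/2401 - 124 = -491769/2401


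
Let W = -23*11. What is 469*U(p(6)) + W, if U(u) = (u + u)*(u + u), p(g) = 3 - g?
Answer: 16631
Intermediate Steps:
U(u) = 4*u² (U(u) = (2*u)*(2*u) = 4*u²)
W = -253
469*U(p(6)) + W = 469*(4*(3 - 1*6)²) - 253 = 469*(4*(3 - 6)²) - 253 = 469*(4*(-3)²) - 253 = 469*(4*9) - 253 = 469*36 - 253 = 16884 - 253 = 16631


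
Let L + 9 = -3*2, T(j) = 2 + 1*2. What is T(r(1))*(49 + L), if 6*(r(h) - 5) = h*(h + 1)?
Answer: 136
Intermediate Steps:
r(h) = 5 + h*(1 + h)/6 (r(h) = 5 + (h*(h + 1))/6 = 5 + (h*(1 + h))/6 = 5 + h*(1 + h)/6)
T(j) = 4 (T(j) = 2 + 2 = 4)
L = -15 (L = -9 - 3*2 = -9 - 6 = -15)
T(r(1))*(49 + L) = 4*(49 - 15) = 4*34 = 136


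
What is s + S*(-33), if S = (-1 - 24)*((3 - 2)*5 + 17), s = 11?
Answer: 18161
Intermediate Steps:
S = -550 (S = -25*(1*5 + 17) = -25*(5 + 17) = -25*22 = -550)
s + S*(-33) = 11 - 550*(-33) = 11 + 18150 = 18161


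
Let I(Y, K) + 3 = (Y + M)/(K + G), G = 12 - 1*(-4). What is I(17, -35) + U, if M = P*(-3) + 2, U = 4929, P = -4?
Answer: 93563/19 ≈ 4924.4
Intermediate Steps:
G = 16 (G = 12 + 4 = 16)
M = 14 (M = -4*(-3) + 2 = 12 + 2 = 14)
I(Y, K) = -3 + (14 + Y)/(16 + K) (I(Y, K) = -3 + (Y + 14)/(K + 16) = -3 + (14 + Y)/(16 + K))
I(17, -35) + U = (-34 + 17 - 3*(-35))/(16 - 35) + 4929 = (-34 + 17 + 105)/(-19) + 4929 = -1/19*88 + 4929 = -88/19 + 4929 = 93563/19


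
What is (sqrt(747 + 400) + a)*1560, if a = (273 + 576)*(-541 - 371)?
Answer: -1207889280 + 1560*sqrt(1147) ≈ -1.2078e+9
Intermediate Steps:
a = -774288 (a = 849*(-912) = -774288)
(sqrt(747 + 400) + a)*1560 = (sqrt(747 + 400) - 774288)*1560 = (sqrt(1147) - 774288)*1560 = (-774288 + sqrt(1147))*1560 = -1207889280 + 1560*sqrt(1147)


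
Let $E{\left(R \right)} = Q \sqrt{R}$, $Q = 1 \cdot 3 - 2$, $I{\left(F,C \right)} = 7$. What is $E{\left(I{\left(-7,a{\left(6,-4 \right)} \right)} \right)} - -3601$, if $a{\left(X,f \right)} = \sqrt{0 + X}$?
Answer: $3601 + \sqrt{7} \approx 3603.6$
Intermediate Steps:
$a{\left(X,f \right)} = \sqrt{X}$
$Q = 1$ ($Q = 3 - 2 = 1$)
$E{\left(R \right)} = \sqrt{R}$ ($E{\left(R \right)} = 1 \sqrt{R} = \sqrt{R}$)
$E{\left(I{\left(-7,a{\left(6,-4 \right)} \right)} \right)} - -3601 = \sqrt{7} - -3601 = \sqrt{7} + 3601 = 3601 + \sqrt{7}$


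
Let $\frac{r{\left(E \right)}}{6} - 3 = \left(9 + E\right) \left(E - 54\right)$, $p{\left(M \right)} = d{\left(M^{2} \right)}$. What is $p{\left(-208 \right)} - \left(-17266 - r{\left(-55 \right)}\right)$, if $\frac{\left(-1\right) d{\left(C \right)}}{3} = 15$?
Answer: $47323$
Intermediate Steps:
$d{\left(C \right)} = -45$ ($d{\left(C \right)} = \left(-3\right) 15 = -45$)
$p{\left(M \right)} = -45$
$r{\left(E \right)} = 18 + 6 \left(-54 + E\right) \left(9 + E\right)$ ($r{\left(E \right)} = 18 + 6 \left(9 + E\right) \left(E - 54\right) = 18 + 6 \left(9 + E\right) \left(-54 + E\right) = 18 + 6 \left(-54 + E\right) \left(9 + E\right)$)
$p{\left(-208 \right)} - \left(-17266 - r{\left(-55 \right)}\right) = -45 - \left(-17266 - \left(-2898 - -14850 + 6 \left(-55\right)^{2}\right)\right) = -45 - \left(-17266 - \left(-2898 + 14850 + 6 \cdot 3025\right)\right) = -45 - \left(-17266 - \left(-2898 + 14850 + 18150\right)\right) = -45 - \left(-17266 - 30102\right) = -45 - -47368 = -45 + 47368 = 47323$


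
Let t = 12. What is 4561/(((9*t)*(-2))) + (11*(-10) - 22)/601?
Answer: -2769673/129816 ≈ -21.335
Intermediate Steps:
4561/(((9*t)*(-2))) + (11*(-10) - 22)/601 = 4561/(((9*12)*(-2))) + (11*(-10) - 22)/601 = 4561/((108*(-2))) + (-110 - 22)*(1/601) = 4561/(-216) - 132*1/601 = 4561*(-1/216) - 132/601 = -4561/216 - 132/601 = -2769673/129816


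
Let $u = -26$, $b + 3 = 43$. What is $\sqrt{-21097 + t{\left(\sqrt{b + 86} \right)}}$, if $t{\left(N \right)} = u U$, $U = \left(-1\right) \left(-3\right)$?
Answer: $55 i \sqrt{7} \approx 145.52 i$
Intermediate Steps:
$b = 40$ ($b = -3 + 43 = 40$)
$U = 3$
$t{\left(N \right)} = -78$ ($t{\left(N \right)} = \left(-26\right) 3 = -78$)
$\sqrt{-21097 + t{\left(\sqrt{b + 86} \right)}} = \sqrt{-21097 - 78} = \sqrt{-21175} = 55 i \sqrt{7}$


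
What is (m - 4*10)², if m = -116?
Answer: 24336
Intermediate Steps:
(m - 4*10)² = (-116 - 4*10)² = (-116 - 40)² = (-156)² = 24336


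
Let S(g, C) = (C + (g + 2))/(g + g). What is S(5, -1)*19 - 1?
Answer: 52/5 ≈ 10.400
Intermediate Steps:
S(g, C) = (2 + C + g)/(2*g) (S(g, C) = (C + (2 + g))/((2*g)) = (2 + C + g)*(1/(2*g)) = (2 + C + g)/(2*g))
S(5, -1)*19 - 1 = ((½)*(2 - 1 + 5)/5)*19 - 1 = ((½)*(⅕)*6)*19 - 1 = (⅗)*19 - 1 = 57/5 - 1 = 52/5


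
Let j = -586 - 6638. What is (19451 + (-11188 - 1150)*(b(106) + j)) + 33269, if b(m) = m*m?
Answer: -49447336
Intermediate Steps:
j = -7224
b(m) = m²
(19451 + (-11188 - 1150)*(b(106) + j)) + 33269 = (19451 + (-11188 - 1150)*(106² - 7224)) + 33269 = (19451 - 12338*(11236 - 7224)) + 33269 = (19451 - 12338*4012) + 33269 = (19451 - 49500056) + 33269 = -49480605 + 33269 = -49447336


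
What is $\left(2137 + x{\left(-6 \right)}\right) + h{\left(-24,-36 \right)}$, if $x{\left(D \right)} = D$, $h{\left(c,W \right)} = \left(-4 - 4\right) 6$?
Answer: $2083$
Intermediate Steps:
$h{\left(c,W \right)} = -48$ ($h{\left(c,W \right)} = \left(-8\right) 6 = -48$)
$\left(2137 + x{\left(-6 \right)}\right) + h{\left(-24,-36 \right)} = \left(2137 - 6\right) - 48 = 2131 - 48 = 2083$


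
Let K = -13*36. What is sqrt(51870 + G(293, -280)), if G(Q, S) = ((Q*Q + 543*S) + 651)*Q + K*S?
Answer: I*sqrt(19020310) ≈ 4361.2*I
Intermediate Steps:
K = -468
G(Q, S) = -468*S + Q*(651 + Q**2 + 543*S) (G(Q, S) = ((Q*Q + 543*S) + 651)*Q - 468*S = ((Q**2 + 543*S) + 651)*Q - 468*S = (651 + Q**2 + 543*S)*Q - 468*S = Q*(651 + Q**2 + 543*S) - 468*S = -468*S + Q*(651 + Q**2 + 543*S))
sqrt(51870 + G(293, -280)) = sqrt(51870 + (293**3 - 468*(-280) + 651*293 + 543*293*(-280))) = sqrt(51870 + (25153757 + 131040 + 190743 - 44547720)) = sqrt(51870 - 19072180) = sqrt(-19020310) = I*sqrt(19020310)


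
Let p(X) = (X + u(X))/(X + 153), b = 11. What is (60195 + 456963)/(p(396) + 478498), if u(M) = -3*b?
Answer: 94639914/87565255 ≈ 1.0808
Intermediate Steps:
u(M) = -33 (u(M) = -3*11 = -33)
p(X) = (-33 + X)/(153 + X) (p(X) = (X - 33)/(X + 153) = (-33 + X)/(153 + X))
(60195 + 456963)/(p(396) + 478498) = (60195 + 456963)/((-33 + 396)/(153 + 396) + 478498) = 517158/(363/549 + 478498) = 517158/((1/549)*363 + 478498) = 517158/(121/183 + 478498) = 517158/(87565255/183) = 517158*(183/87565255) = 94639914/87565255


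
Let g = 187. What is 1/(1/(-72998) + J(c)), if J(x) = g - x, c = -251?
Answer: 72998/31973123 ≈ 0.0022831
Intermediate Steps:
J(x) = 187 - x
1/(1/(-72998) + J(c)) = 1/(1/(-72998) + (187 - 1*(-251))) = 1/(-1/72998 + (187 + 251)) = 1/(-1/72998 + 438) = 1/(31973123/72998) = 72998/31973123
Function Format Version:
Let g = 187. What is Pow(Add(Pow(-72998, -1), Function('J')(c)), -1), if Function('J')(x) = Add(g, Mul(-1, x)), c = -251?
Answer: Rational(72998, 31973123) ≈ 0.0022831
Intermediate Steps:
Function('J')(x) = Add(187, Mul(-1, x))
Pow(Add(Pow(-72998, -1), Function('J')(c)), -1) = Pow(Add(Pow(-72998, -1), Add(187, Mul(-1, -251))), -1) = Pow(Add(Rational(-1, 72998), Add(187, 251)), -1) = Pow(Add(Rational(-1, 72998), 438), -1) = Pow(Rational(31973123, 72998), -1) = Rational(72998, 31973123)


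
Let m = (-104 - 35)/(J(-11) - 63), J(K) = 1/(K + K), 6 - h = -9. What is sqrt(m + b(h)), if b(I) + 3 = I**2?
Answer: 2*sqrt(107829541)/1387 ≈ 14.973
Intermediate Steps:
h = 15 (h = 6 - 1*(-9) = 6 + 9 = 15)
J(K) = 1/(2*K)
b(I) = -3 + I**2
m = 3058/1387 (m = (-104 - 35)/((1/2)/(-11) - 63) = -139/((1/2)*(-1/11) - 63) = -139/(-1/22 - 63) = -139/(-1387/22) = -139*(-22/1387) = 3058/1387 ≈ 2.2048)
sqrt(m + b(h)) = sqrt(3058/1387 + (-3 + 15**2)) = sqrt(3058/1387 + (-3 + 225)) = sqrt(3058/1387 + 222) = sqrt(310972/1387) = 2*sqrt(107829541)/1387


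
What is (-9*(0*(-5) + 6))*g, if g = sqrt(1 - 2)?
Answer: -54*I ≈ -54.0*I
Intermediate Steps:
g = I (g = sqrt(-1) = I ≈ 1.0*I)
(-9*(0*(-5) + 6))*g = (-9*(0*(-5) + 6))*I = (-9*(0 + 6))*I = (-9*6)*I = -54*I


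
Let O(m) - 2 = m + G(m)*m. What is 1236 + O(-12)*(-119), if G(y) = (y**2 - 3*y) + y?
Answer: 242330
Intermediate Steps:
G(y) = y**2 - 2*y
O(m) = 2 + m + m**2*(-2 + m) (O(m) = 2 + (m + (m*(-2 + m))*m) = 2 + (m + m**2*(-2 + m)) = 2 + m + m**2*(-2 + m))
1236 + O(-12)*(-119) = 1236 + (2 - 12 + (-12)**2*(-2 - 12))*(-119) = 1236 + (2 - 12 + 144*(-14))*(-119) = 1236 + (2 - 12 - 2016)*(-119) = 1236 - 2026*(-119) = 1236 + 241094 = 242330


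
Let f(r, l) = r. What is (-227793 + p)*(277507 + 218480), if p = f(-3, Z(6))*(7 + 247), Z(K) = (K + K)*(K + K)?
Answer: -113360308785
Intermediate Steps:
Z(K) = 4*K² (Z(K) = (2*K)*(2*K) = 4*K²)
p = -762 (p = -3*(7 + 247) = -3*254 = -762)
(-227793 + p)*(277507 + 218480) = (-227793 - 762)*(277507 + 218480) = -228555*495987 = -113360308785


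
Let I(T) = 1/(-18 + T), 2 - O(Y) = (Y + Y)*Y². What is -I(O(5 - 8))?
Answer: -1/38 ≈ -0.026316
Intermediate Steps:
O(Y) = 2 - 2*Y³ (O(Y) = 2 - (Y + Y)*Y² = 2 - 2*Y*Y² = 2 - 2*Y³)
-I(O(5 - 8)) = -1/(-18 + (2 - 2*(5 - 8)³)) = -1/(-18 + (2 - 2*(-3)³)) = -1/(-18 + (2 - 2*(-27))) = -1/(-18 + (2 + 54)) = -1/(-18 + 56) = -1/38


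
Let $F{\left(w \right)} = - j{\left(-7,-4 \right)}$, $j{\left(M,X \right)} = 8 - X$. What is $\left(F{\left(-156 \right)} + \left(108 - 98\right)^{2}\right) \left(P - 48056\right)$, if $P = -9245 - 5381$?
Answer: $-5516016$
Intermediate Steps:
$P = -14626$ ($P = -9245 - 5381 = -14626$)
$F{\left(w \right)} = -12$ ($F{\left(w \right)} = - (8 - -4) = - (8 + 4) = \left(-1\right) 12 = -12$)
$\left(F{\left(-156 \right)} + \left(108 - 98\right)^{2}\right) \left(P - 48056\right) = \left(-12 + \left(108 - 98\right)^{2}\right) \left(-14626 - 48056\right) = \left(-12 + 10^{2}\right) \left(-62682\right) = \left(-12 + 100\right) \left(-62682\right) = 88 \left(-62682\right) = -5516016$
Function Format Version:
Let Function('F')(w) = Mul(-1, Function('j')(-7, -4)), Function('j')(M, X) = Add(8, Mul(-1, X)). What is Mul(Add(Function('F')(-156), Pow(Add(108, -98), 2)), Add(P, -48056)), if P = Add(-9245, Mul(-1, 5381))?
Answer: -5516016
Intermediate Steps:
P = -14626 (P = Add(-9245, -5381) = -14626)
Function('F')(w) = -12 (Function('F')(w) = Mul(-1, Add(8, Mul(-1, -4))) = Mul(-1, Add(8, 4)) = Mul(-1, 12) = -12)
Mul(Add(Function('F')(-156), Pow(Add(108, -98), 2)), Add(P, -48056)) = Mul(Add(-12, Pow(Add(108, -98), 2)), Add(-14626, -48056)) = Mul(Add(-12, Pow(10, 2)), -62682) = Mul(Add(-12, 100), -62682) = Mul(88, -62682) = -5516016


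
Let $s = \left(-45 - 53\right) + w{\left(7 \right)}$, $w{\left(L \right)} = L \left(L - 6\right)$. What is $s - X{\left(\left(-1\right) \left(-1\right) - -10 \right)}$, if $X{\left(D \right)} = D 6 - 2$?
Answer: $-155$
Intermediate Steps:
$X{\left(D \right)} = -2 + 6 D$ ($X{\left(D \right)} = 6 D - 2 = -2 + 6 D$)
$w{\left(L \right)} = L \left(-6 + L\right)$
$s = -91$ ($s = \left(-45 - 53\right) + 7 \left(-6 + 7\right) = -98 + 7 \cdot 1 = -98 + 7 = -91$)
$s - X{\left(\left(-1\right) \left(-1\right) - -10 \right)} = -91 - \left(-2 + 6 \left(\left(-1\right) \left(-1\right) - -10\right)\right) = -91 - \left(-2 + 6 \left(1 + 10\right)\right) = -91 - \left(-2 + 6 \cdot 11\right) = -91 - \left(-2 + 66\right) = -91 - 64 = -155$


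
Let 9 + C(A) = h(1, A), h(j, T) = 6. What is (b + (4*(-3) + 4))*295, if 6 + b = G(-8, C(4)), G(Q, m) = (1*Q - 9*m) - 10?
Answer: -1475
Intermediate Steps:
C(A) = -3 (C(A) = -9 + 6 = -3)
G(Q, m) = -10 + Q - 9*m (G(Q, m) = (Q - 9*m) - 10 = -10 + Q - 9*m)
b = 3 (b = -6 + (-10 - 8 - 9*(-3)) = -6 + (-10 - 8 + 27) = -6 + 9 = 3)
(b + (4*(-3) + 4))*295 = (3 + (4*(-3) + 4))*295 = (3 + (-12 + 4))*295 = (3 - 8)*295 = -5*295 = -1475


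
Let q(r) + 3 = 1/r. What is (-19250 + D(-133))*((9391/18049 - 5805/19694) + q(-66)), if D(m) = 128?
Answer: 2425255051900/45465431 ≈ 53343.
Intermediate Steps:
q(r) = -3 + 1/r
(-19250 + D(-133))*((9391/18049 - 5805/19694) + q(-66)) = (-19250 + 128)*((9391/18049 - 5805/19694) + (-3 + 1/(-66))) = -19122*((9391*(1/18049) - 5805*1/19694) + (-3 - 1/66)) = -19122*((9391/18049 - 135/458) - 199/66) = -19122*(1864463/8266442 - 199/66) = -19122*(-380491850/136396293) = 2425255051900/45465431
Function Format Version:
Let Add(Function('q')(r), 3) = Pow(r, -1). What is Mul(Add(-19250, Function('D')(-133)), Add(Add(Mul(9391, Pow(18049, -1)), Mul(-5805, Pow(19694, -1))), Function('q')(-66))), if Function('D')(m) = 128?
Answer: Rational(2425255051900, 45465431) ≈ 53343.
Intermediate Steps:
Function('q')(r) = Add(-3, Pow(r, -1))
Mul(Add(-19250, Function('D')(-133)), Add(Add(Mul(9391, Pow(18049, -1)), Mul(-5805, Pow(19694, -1))), Function('q')(-66))) = Mul(Add(-19250, 128), Add(Add(Mul(9391, Pow(18049, -1)), Mul(-5805, Pow(19694, -1))), Add(-3, Pow(-66, -1)))) = Mul(-19122, Add(Add(Mul(9391, Rational(1, 18049)), Mul(-5805, Rational(1, 19694))), Add(-3, Rational(-1, 66)))) = Mul(-19122, Add(Add(Rational(9391, 18049), Rational(-135, 458)), Rational(-199, 66))) = Mul(-19122, Add(Rational(1864463, 8266442), Rational(-199, 66))) = Mul(-19122, Rational(-380491850, 136396293)) = Rational(2425255051900, 45465431)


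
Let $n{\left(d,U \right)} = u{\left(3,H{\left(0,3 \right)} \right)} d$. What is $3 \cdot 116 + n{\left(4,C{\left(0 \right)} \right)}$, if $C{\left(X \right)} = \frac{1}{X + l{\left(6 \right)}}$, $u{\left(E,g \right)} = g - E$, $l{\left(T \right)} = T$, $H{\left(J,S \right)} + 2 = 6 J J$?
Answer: $328$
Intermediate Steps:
$H{\left(J,S \right)} = -2 + 6 J^{2}$ ($H{\left(J,S \right)} = -2 + 6 J J = -2 + 6 J^{2}$)
$C{\left(X \right)} = \frac{1}{6 + X}$ ($C{\left(X \right)} = \frac{1}{X + 6} = \frac{1}{6 + X}$)
$n{\left(d,U \right)} = - 5 d$ ($n{\left(d,U \right)} = \left(\left(-2 + 6 \cdot 0^{2}\right) - 3\right) d = \left(\left(-2 + 6 \cdot 0\right) - 3\right) d = \left(\left(-2 + 0\right) - 3\right) d = \left(-2 - 3\right) d = - 5 d$)
$3 \cdot 116 + n{\left(4,C{\left(0 \right)} \right)} = 3 \cdot 116 - 20 = 348 - 20 = 328$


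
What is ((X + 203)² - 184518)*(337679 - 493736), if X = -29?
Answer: 24070543794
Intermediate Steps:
((X + 203)² - 184518)*(337679 - 493736) = ((-29 + 203)² - 184518)*(337679 - 493736) = (174² - 184518)*(-156057) = (30276 - 184518)*(-156057) = -154242*(-156057) = 24070543794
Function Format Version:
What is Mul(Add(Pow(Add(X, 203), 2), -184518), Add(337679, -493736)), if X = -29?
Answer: 24070543794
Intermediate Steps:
Mul(Add(Pow(Add(X, 203), 2), -184518), Add(337679, -493736)) = Mul(Add(Pow(Add(-29, 203), 2), -184518), Add(337679, -493736)) = Mul(Add(Pow(174, 2), -184518), -156057) = Mul(Add(30276, -184518), -156057) = Mul(-154242, -156057) = 24070543794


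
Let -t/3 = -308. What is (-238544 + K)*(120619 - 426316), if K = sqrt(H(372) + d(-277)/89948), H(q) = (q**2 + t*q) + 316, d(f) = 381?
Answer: 72922185168 - 1528485*sqrt(39031526126755)/44974 ≈ 7.2710e+10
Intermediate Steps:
t = 924 (t = -3*(-308) = 924)
H(q) = 316 + q**2 + 924*q (H(q) = (q**2 + 924*q) + 316 = 316 + q**2 + 924*q)
K = 5*sqrt(39031526126755)/44974 (K = sqrt((316 + 372**2 + 924*372) + 381/89948) = sqrt((316 + 138384 + 343728) + 381*(1/89948)) = sqrt(482428 + 381/89948) = sqrt(43393434125/89948) = 5*sqrt(39031526126755)/44974 ≈ 694.57)
(-238544 + K)*(120619 - 426316) = (-238544 + 5*sqrt(39031526126755)/44974)*(120619 - 426316) = (-238544 + 5*sqrt(39031526126755)/44974)*(-305697) = 72922185168 - 1528485*sqrt(39031526126755)/44974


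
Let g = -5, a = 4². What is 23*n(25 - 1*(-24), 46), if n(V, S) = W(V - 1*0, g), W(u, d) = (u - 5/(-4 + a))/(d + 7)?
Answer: 13409/24 ≈ 558.71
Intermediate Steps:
a = 16
W(u, d) = (-5/12 + u)/(7 + d) (W(u, d) = (u - 5/(-4 + 16))/(d + 7) = (u - 5/12)/(7 + d) = (-5/12 + u)/(7 + d))
n(V, S) = -5/24 + V/2 (n(V, S) = (-5/12 + (V - 1*0))/(7 - 5) = (-5/12 + (V + 0))/2 = (-5/12 + V)/2 = -5/24 + V/2)
23*n(25 - 1*(-24), 46) = 23*(-5/24 + (25 - 1*(-24))/2) = 23*(-5/24 + (25 + 24)/2) = 23*(-5/24 + (½)*49) = 23*(-5/24 + 49/2) = 23*(583/24) = 13409/24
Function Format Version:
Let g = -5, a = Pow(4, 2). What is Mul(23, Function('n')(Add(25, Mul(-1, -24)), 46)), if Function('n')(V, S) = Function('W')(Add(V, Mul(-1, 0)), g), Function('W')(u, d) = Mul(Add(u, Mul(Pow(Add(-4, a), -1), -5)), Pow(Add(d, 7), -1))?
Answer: Rational(13409, 24) ≈ 558.71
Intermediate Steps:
a = 16
Function('W')(u, d) = Mul(Pow(Add(7, d), -1), Add(Rational(-5, 12), u)) (Function('W')(u, d) = Mul(Add(u, Mul(Pow(Add(-4, 16), -1), -5)), Pow(Add(d, 7), -1)) = Mul(Add(u, Mul(Pow(12, -1), -5)), Pow(Add(7, d), -1)) = Mul(Add(u, Mul(Rational(1, 12), -5)), Pow(Add(7, d), -1)) = Mul(Add(u, Rational(-5, 12)), Pow(Add(7, d), -1)) = Mul(Add(Rational(-5, 12), u), Pow(Add(7, d), -1)) = Mul(Pow(Add(7, d), -1), Add(Rational(-5, 12), u)))
Function('n')(V, S) = Add(Rational(-5, 24), Mul(Rational(1, 2), V)) (Function('n')(V, S) = Mul(Pow(Add(7, -5), -1), Add(Rational(-5, 12), Add(V, Mul(-1, 0)))) = Mul(Pow(2, -1), Add(Rational(-5, 12), Add(V, 0))) = Mul(Rational(1, 2), Add(Rational(-5, 12), V)) = Add(Rational(-5, 24), Mul(Rational(1, 2), V)))
Mul(23, Function('n')(Add(25, Mul(-1, -24)), 46)) = Mul(23, Add(Rational(-5, 24), Mul(Rational(1, 2), Add(25, Mul(-1, -24))))) = Mul(23, Add(Rational(-5, 24), Mul(Rational(1, 2), Add(25, 24)))) = Mul(23, Add(Rational(-5, 24), Mul(Rational(1, 2), 49))) = Mul(23, Add(Rational(-5, 24), Rational(49, 2))) = Mul(23, Rational(583, 24)) = Rational(13409, 24)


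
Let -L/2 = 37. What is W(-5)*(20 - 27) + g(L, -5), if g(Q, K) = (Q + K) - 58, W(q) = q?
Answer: -102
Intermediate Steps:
L = -74 (L = -2*37 = -74)
g(Q, K) = -58 + K + Q (g(Q, K) = (K + Q) - 58 = -58 + K + Q)
W(-5)*(20 - 27) + g(L, -5) = -5*(20 - 27) + (-58 - 5 - 74) = -5*(-7) - 137 = 35 - 137 = -102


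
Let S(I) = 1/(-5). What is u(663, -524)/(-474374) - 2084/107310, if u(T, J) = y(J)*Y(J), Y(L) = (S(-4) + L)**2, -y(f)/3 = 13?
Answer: 2872535096729/127262684850 ≈ 22.572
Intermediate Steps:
S(I) = -1/5
y(f) = -39 (y(f) = -3*13 = -39)
Y(L) = (-1/5 + L)**2
u(T, J) = -39*(-1 + 5*J)**2/25
u(663, -524)/(-474374) - 2084/107310 = -39*(-1 + 5*(-524))**2/25/(-474374) - 2084/107310 = -39*(-1 - 2620)**2/25*(-1/474374) - 2084*1/107310 = -39/25*(-2621)**2*(-1/474374) - 1042/53655 = -39/25*6869641*(-1/474374) - 1042/53655 = -267915999/25*(-1/474374) - 1042/53655 = 267915999/11859350 - 1042/53655 = 2872535096729/127262684850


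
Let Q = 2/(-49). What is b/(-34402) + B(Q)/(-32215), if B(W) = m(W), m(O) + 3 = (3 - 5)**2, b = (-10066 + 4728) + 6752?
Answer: -22793206/554130215 ≈ -0.041133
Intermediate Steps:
b = 1414 (b = -5338 + 6752 = 1414)
Q = -2/49 (Q = 2*(-1/49) = -2/49 ≈ -0.040816)
m(O) = 1 (m(O) = -3 + (3 - 5)**2 = -3 + (-2)**2 = -3 + 4 = 1)
B(W) = 1
b/(-34402) + B(Q)/(-32215) = 1414/(-34402) + 1/(-32215) = 1414*(-1/34402) + 1*(-1/32215) = -707/17201 - 1/32215 = -22793206/554130215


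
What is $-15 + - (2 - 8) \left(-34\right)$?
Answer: $-219$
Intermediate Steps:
$-15 + - (2 - 8) \left(-34\right) = -15 + \left(-1\right) \left(-6\right) \left(-34\right) = -15 + 6 \left(-34\right) = -15 - 204 = -219$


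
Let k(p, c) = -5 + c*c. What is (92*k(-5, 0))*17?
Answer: -7820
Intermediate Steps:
k(p, c) = -5 + c**2
(92*k(-5, 0))*17 = (92*(-5 + 0**2))*17 = (92*(-5 + 0))*17 = (92*(-5))*17 = -460*17 = -7820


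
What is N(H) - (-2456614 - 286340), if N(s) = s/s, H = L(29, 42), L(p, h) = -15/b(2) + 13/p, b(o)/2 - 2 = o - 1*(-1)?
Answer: 2742955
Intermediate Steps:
b(o) = 6 + 2*o (b(o) = 4 + 2*(o - 1*(-1)) = 4 + 2*(o + 1) = 4 + 2*(1 + o) = 4 + (2 + 2*o) = 6 + 2*o)
L(p, h) = -3/2 + 13/p (L(p, h) = -15/(6 + 2*2) + 13/p = -15/(6 + 4) + 13/p = -15/10 + 13/p = -15*⅒ + 13/p = -3/2 + 13/p)
H = -61/58 (H = -3/2 + 13/29 = -61/58 ≈ -1.0517)
N(s) = 1
N(H) - (-2456614 - 286340) = 1 - (-2456614 - 286340) = 1 - 1*(-2742954) = 1 + 2742954 = 2742955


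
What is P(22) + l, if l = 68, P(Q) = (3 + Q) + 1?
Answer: 94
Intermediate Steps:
P(Q) = 4 + Q
P(22) + l = (4 + 22) + 68 = 26 + 68 = 94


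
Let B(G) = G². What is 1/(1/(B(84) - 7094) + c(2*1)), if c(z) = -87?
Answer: -38/3307 ≈ -0.011491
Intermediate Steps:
1/(1/(B(84) - 7094) + c(2*1)) = 1/(1/(84² - 7094) - 87) = 1/(1/(7056 - 7094) - 87) = 1/(1/(-38) - 87) = 1/(-1/38 - 87) = 1/(-3307/38) = -38/3307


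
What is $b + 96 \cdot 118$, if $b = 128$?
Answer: $11456$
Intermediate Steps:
$b + 96 \cdot 118 = 128 + 96 \cdot 118 = 128 + 11328 = 11456$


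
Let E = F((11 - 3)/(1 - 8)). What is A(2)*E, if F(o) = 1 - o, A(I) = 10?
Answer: 150/7 ≈ 21.429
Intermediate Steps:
E = 15/7 (E = 1 - (11 - 3)/(1 - 8) = 1 - 8/(-7) = 1 - 8*(-1)/7 = 1 - 1*(-8/7) = 1 + 8/7 = 15/7 ≈ 2.1429)
A(2)*E = 10*(15/7) = 150/7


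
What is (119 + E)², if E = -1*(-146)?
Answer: 70225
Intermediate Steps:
E = 146
(119 + E)² = (119 + 146)² = 265² = 70225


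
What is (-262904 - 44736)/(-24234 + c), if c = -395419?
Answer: 307640/419653 ≈ 0.73308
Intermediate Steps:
(-262904 - 44736)/(-24234 + c) = (-262904 - 44736)/(-24234 - 395419) = -307640/(-419653) = -307640*(-1/419653) = 307640/419653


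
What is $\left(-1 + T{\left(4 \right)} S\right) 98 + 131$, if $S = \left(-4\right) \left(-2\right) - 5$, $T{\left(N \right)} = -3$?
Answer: $-849$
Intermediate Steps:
$S = 3$ ($S = 8 - 5 = 3$)
$\left(-1 + T{\left(4 \right)} S\right) 98 + 131 = \left(-1 - 9\right) 98 + 131 = \left(-10\right) 98 + 131 = -980 + 131 = -849$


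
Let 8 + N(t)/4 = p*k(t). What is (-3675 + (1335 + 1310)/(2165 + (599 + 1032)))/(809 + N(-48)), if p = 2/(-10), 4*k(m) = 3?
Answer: -69738275/14736072 ≈ -4.7325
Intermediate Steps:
k(m) = 3/4 (k(m) = (1/4)*3 = 3/4)
p = -1/5 (p = 2*(-1/10) = -1/5 ≈ -0.20000)
N(t) = -163/5 (N(t) = -32 + 4*(-1/5*3/4) = -32 + 4*(-3/20) = -32 - 3/5 = -163/5)
(-3675 + (1335 + 1310)/(2165 + (599 + 1032)))/(809 + N(-48)) = (-3675 + (1335 + 1310)/(2165 + (599 + 1032)))/(809 - 163/5) = (-3675 + 2645/(2165 + 1631))/(3882/5) = (-3675 + 2645/3796)*(5/3882) = -13947655/3796*5/3882 = -69738275/14736072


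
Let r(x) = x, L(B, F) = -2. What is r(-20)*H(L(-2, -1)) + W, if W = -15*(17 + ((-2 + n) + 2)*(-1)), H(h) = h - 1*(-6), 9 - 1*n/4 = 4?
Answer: -35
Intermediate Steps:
n = 20 (n = 36 - 4*4 = 36 - 16 = 20)
H(h) = 6 + h (H(h) = h + 6 = 6 + h)
W = 45 (W = -15*(17 + ((-2 + 20) + 2)*(-1)) = -15*(17 + (18 + 2)*(-1)) = -15*(17 + 20*(-1)) = -15*(17 - 20) = -15*(-3) = 45)
r(-20)*H(L(-2, -1)) + W = -20*(6 - 2) + 45 = -20*4 + 45 = -80 + 45 = -35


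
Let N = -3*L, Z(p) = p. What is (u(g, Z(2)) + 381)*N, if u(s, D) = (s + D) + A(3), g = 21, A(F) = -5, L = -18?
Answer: 21546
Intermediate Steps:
u(s, D) = -5 + D + s (u(s, D) = (s + D) - 5 = (D + s) - 5 = -5 + D + s)
N = 54 (N = -3*(-18) = 54)
(u(g, Z(2)) + 381)*N = ((-5 + 2 + 21) + 381)*54 = (18 + 381)*54 = 399*54 = 21546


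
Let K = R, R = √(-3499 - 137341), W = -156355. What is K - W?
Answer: 156355 + 2*I*√35210 ≈ 1.5636e+5 + 375.29*I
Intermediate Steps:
R = 2*I*√35210 (R = √(-140840) = 2*I*√35210 ≈ 375.29*I)
K = 2*I*√35210 ≈ 375.29*I
K - W = 2*I*√35210 - 1*(-156355) = 2*I*√35210 + 156355 = 156355 + 2*I*√35210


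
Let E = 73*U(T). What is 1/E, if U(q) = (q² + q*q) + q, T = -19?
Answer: 1/51319 ≈ 1.9486e-5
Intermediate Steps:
U(q) = q + 2*q² (U(q) = (q² + q²) + q = 2*q² + q = q + 2*q²)
E = 51319 (E = 73*(-19*(1 + 2*(-19))) = 73*(-19*(1 - 38)) = 73*(-19*(-37)) = 73*703 = 51319)
1/E = 1/51319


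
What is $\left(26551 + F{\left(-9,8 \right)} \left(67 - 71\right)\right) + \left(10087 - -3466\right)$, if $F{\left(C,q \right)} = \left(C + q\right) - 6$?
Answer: $40132$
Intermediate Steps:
$F{\left(C,q \right)} = -6 + C + q$
$\left(26551 + F{\left(-9,8 \right)} \left(67 - 71\right)\right) + \left(10087 - -3466\right) = \left(26551 + \left(-6 - 9 + 8\right) \left(67 - 71\right)\right) + \left(10087 - -3466\right) = \left(26551 - -28\right) + \left(10087 + 3466\right) = \left(26551 + 28\right) + 13553 = 26579 + 13553 = 40132$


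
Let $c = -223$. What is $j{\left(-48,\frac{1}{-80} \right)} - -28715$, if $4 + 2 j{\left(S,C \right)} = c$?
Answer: $\frac{57203}{2} \approx 28602.0$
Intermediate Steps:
$j{\left(S,C \right)} = - \frac{227}{2}$ ($j{\left(S,C \right)} = -2 + \frac{1}{2} \left(-223\right) = -2 - \frac{223}{2} = - \frac{227}{2}$)
$j{\left(-48,\frac{1}{-80} \right)} - -28715 = - \frac{227}{2} - -28715 = - \frac{227}{2} + 28715 = \frac{57203}{2}$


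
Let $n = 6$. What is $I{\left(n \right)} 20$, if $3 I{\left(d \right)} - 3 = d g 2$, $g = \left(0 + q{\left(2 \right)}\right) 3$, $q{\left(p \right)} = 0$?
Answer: $20$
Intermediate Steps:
$g = 0$ ($g = \left(0 + 0\right) 3 = 0 \cdot 3 = 0$)
$I{\left(d \right)} = 1$ ($I{\left(d \right)} = 1 + \frac{d 0 \cdot 2}{3} = 1 + \frac{0 \cdot 2}{3} = 1 + \frac{1}{3} \cdot 0 = 1 + 0 = 1$)
$I{\left(n \right)} 20 = 1 \cdot 20 = 20$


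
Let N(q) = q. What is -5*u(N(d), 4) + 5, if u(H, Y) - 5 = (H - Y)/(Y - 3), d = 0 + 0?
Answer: 0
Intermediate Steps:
d = 0
u(H, Y) = 5 + (H - Y)/(-3 + Y) (u(H, Y) = 5 + (H - Y)/(Y - 3) = 5 + (H - Y)/(-3 + Y))
-5*u(N(d), 4) + 5 = -5*(-15 + 0 + 4*4)/(-3 + 4) + 5 = -5*(-15 + 0 + 16)/1 + 5 = -5 + 5 = 0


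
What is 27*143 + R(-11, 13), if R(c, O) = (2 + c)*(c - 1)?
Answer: 3969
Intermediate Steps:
R(c, O) = (-1 + c)*(2 + c) (R(c, O) = (2 + c)*(-1 + c) = (-1 + c)*(2 + c))
27*143 + R(-11, 13) = 27*143 + (-2 - 11 + (-11)²) = 3861 + (-2 - 11 + 121) = 3861 + 108 = 3969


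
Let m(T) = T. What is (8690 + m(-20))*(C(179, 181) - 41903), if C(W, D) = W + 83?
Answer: -361027470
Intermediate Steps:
C(W, D) = 83 + W
(8690 + m(-20))*(C(179, 181) - 41903) = (8690 - 20)*((83 + 179) - 41903) = 8670*(262 - 41903) = 8670*(-41641) = -361027470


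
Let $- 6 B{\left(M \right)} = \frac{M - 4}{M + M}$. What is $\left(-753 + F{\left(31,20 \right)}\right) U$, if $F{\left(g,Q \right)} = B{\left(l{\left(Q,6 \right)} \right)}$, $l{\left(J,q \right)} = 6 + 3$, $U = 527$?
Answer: $- \frac{42860383}{108} \approx -3.9686 \cdot 10^{5}$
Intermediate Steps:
$l{\left(J,q \right)} = 9$
$B{\left(M \right)} = - \frac{-4 + M}{12 M}$ ($B{\left(M \right)} = - \frac{\left(M - 4\right) \frac{1}{M + M}}{6} = - \frac{\left(-4 + M\right) \frac{1}{2 M}}{6} = - \frac{\frac{1}{2} \frac{1}{M} \left(-4 + M\right)}{6} = - \frac{-4 + M}{12 M}$)
$F{\left(g,Q \right)} = - \frac{5}{108}$ ($F{\left(g,Q \right)} = \frac{4 - 9}{12 \cdot 9} = \frac{1}{12} \cdot \frac{1}{9} \left(4 - 9\right) = \frac{1}{12} \cdot \frac{1}{9} \left(-5\right) = - \frac{5}{108}$)
$\left(-753 + F{\left(31,20 \right)}\right) U = \left(-753 - \frac{5}{108}\right) 527 = \left(- \frac{81329}{108}\right) 527 = - \frac{42860383}{108}$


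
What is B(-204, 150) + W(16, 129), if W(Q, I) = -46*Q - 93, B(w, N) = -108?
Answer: -937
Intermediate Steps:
W(Q, I) = -93 - 46*Q
B(-204, 150) + W(16, 129) = -108 + (-93 - 46*16) = -108 + (-93 - 736) = -108 - 829 = -937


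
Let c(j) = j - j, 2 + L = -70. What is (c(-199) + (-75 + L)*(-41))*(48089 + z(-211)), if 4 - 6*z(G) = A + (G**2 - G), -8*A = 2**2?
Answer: 979614517/4 ≈ 2.4490e+8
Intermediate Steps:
L = -72 (L = -2 - 70 = -72)
c(j) = 0
A = -1/2 (A = -1/8*2**2 = -1/8*4 = -1/2 ≈ -0.50000)
z(G) = 3/4 - G**2/6 + G/6 (z(G) = 2/3 - (-1/2 + (G**2 - G))/6 = 2/3 - (-1/2 + G**2 - G)/6 = 2/3 + (1/12 - G**2/6 + G/6) = 3/4 - G**2/6 + G/6)
(c(-199) + (-75 + L)*(-41))*(48089 + z(-211)) = (0 + (-75 - 72)*(-41))*(48089 + (3/4 - 1/6*(-211)**2 + (1/6)*(-211))) = (0 - 147*(-41))*(48089 + (3/4 - 1/6*44521 - 211/6)) = (0 + 6027)*(48089 + (3/4 - 44521/6 - 211/6)) = 6027*(48089 - 89455/12) = 6027*(487613/12) = 979614517/4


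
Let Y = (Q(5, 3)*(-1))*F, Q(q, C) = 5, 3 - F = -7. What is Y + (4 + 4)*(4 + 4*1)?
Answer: 14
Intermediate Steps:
F = 10 (F = 3 - 1*(-7) = 3 + 7 = 10)
Y = -50 (Y = (5*(-1))*10 = -5*10 = -50)
Y + (4 + 4)*(4 + 4*1) = -50 + (4 + 4)*(4 + 4*1) = -50 + 8*(4 + 4) = -50 + 8*8 = -50 + 64 = 14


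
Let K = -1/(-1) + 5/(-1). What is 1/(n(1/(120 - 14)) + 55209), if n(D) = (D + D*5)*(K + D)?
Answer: 5618/310162893 ≈ 1.8113e-5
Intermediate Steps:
K = -4 (K = -1*(-1) + 5*(-1) = 1 - 5 = -4)
n(D) = 6*D*(-4 + D) (n(D) = (D + D*5)*(-4 + D) = (D + 5*D)*(-4 + D) = (6*D)*(-4 + D) = 6*D*(-4 + D))
1/(n(1/(120 - 14)) + 55209) = 1/(6*(-4 + 1/(120 - 14))/(120 - 14) + 55209) = 1/(6*(-4 + 1/106)/106 + 55209) = 1/(6*(1/106)*(-4 + 1/106) + 55209) = 1/(6*(1/106)*(-423/106) + 55209) = 1/(-1269/5618 + 55209) = 1/(310162893/5618) = 5618/310162893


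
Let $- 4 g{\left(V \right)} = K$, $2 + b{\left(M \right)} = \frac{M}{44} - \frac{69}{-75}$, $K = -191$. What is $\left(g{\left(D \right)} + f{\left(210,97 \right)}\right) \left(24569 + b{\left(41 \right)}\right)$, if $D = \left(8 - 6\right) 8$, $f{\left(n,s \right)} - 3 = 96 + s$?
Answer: $\frac{1054003743}{176} \approx 5.9887 \cdot 10^{6}$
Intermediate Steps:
$f{\left(n,s \right)} = 99 + s$ ($f{\left(n,s \right)} = 3 + \left(96 + s\right) = 99 + s$)
$D = 16$ ($D = 2 \cdot 8 = 16$)
$b{\left(M \right)} = - \frac{27}{25} + \frac{M}{44}$ ($b{\left(M \right)} = -2 + \left(\frac{M}{44} - \frac{69}{-75}\right) = -2 + \left(M \frac{1}{44} - - \frac{23}{25}\right) = -2 + \left(\frac{M}{44} + \frac{23}{25}\right) = -2 + \left(\frac{23}{25} + \frac{M}{44}\right) = - \frac{27}{25} + \frac{M}{44}$)
$g{\left(V \right)} = \frac{191}{4}$ ($g{\left(V \right)} = \left(- \frac{1}{4}\right) \left(-191\right) = \frac{191}{4}$)
$\left(g{\left(D \right)} + f{\left(210,97 \right)}\right) \left(24569 + b{\left(41 \right)}\right) = \left(\frac{191}{4} + \left(99 + 97\right)\right) \left(24569 + \left(- \frac{27}{25} + \frac{1}{44} \cdot 41\right)\right) = \left(\frac{191}{4} + 196\right) \left(24569 + \left(- \frac{27}{25} + \frac{41}{44}\right)\right) = \frac{975 \left(24569 - \frac{163}{1100}\right)}{4} = \frac{975}{4} \cdot \frac{27025737}{1100} = \frac{1054003743}{176}$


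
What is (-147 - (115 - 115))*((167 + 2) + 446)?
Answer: -90405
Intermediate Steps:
(-147 - (115 - 115))*((167 + 2) + 446) = (-147 - 1*0)*(169 + 446) = (-147 + 0)*615 = -147*615 = -90405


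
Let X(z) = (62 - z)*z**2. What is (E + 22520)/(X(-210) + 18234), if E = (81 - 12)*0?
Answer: 11260/6006717 ≈ 0.0018746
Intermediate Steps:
E = 0 (E = 69*0 = 0)
X(z) = z**2*(62 - z)
(E + 22520)/(X(-210) + 18234) = (0 + 22520)/((-210)**2*(62 - 1*(-210)) + 18234) = 22520/(44100*(62 + 210) + 18234) = 22520/(44100*272 + 18234) = 22520/(11995200 + 18234) = 22520/12013434 = 22520*(1/12013434) = 11260/6006717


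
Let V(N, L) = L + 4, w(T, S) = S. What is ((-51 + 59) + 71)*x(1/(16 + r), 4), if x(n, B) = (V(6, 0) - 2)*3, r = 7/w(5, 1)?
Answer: 474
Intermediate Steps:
r = 7 (r = 7/1 = 7*1 = 7)
V(N, L) = 4 + L
x(n, B) = 6 (x(n, B) = ((4 + 0) - 2)*3 = (4 - 2)*3 = 2*3 = 6)
((-51 + 59) + 71)*x(1/(16 + r), 4) = ((-51 + 59) + 71)*6 = (8 + 71)*6 = 79*6 = 474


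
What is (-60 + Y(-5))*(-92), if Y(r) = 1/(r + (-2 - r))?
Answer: 5566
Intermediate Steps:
Y(r) = -½ (Y(r) = 1/(-2) = -½)
(-60 + Y(-5))*(-92) = (-60 - ½)*(-92) = -121/2*(-92) = 5566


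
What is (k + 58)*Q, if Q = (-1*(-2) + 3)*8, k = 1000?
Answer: 42320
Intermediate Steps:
Q = 40 (Q = (2 + 3)*8 = 5*8 = 40)
(k + 58)*Q = (1000 + 58)*40 = 1058*40 = 42320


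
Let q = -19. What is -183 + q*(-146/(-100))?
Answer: -10537/50 ≈ -210.74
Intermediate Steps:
-183 + q*(-146/(-100)) = -183 - (-2774)/(-100) = -183 - (-2774)*(-1)/100 = -183 - 19*73/50 = -183 - 1387/50 = -10537/50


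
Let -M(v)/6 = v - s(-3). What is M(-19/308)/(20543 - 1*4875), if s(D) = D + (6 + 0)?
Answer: 2829/2412872 ≈ 0.0011725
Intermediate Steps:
s(D) = 6 + D (s(D) = D + 6 = 6 + D)
M(v) = 18 - 6*v (M(v) = -6*(v - (6 - 3)) = -6*(v - 1*3) = -6*(v - 3) = -6*(-3 + v) = 18 - 6*v)
M(-19/308)/(20543 - 1*4875) = (18 - (-114)/308)/(20543 - 1*4875) = (18 - (-114)/308)/(20543 - 4875) = (18 - 6*(-19/308))/15668 = (18 + 57/154)*(1/15668) = (2829/154)*(1/15668) = 2829/2412872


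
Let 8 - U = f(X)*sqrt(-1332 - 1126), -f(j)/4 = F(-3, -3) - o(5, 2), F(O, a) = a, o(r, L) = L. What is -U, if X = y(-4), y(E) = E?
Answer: -8 + 20*I*sqrt(2458) ≈ -8.0 + 991.56*I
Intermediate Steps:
X = -4
f(j) = 20 (f(j) = -4*(-3 - 1*2) = -4*(-3 - 2) = -4*(-5) = 20)
U = 8 - 20*I*sqrt(2458) (U = 8 - 20*sqrt(-1332 - 1126) = 8 - 20*sqrt(-2458) = 8 - 20*I*sqrt(2458) ≈ 8.0 - 991.56*I)
-U = -(8 - 20*I*sqrt(2458)) = -8 + 20*I*sqrt(2458)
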